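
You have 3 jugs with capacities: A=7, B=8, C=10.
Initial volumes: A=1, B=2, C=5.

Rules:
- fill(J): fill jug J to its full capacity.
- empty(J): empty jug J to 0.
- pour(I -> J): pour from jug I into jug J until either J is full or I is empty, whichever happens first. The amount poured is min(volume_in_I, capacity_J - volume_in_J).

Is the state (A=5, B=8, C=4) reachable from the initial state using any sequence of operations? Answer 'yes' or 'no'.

Answer: yes

Derivation:
BFS from (A=1, B=2, C=5):
  1. empty(A) -> (A=0 B=2 C=5)
  2. pour(C -> A) -> (A=5 B=2 C=0)
  3. fill(C) -> (A=5 B=2 C=10)
  4. pour(C -> B) -> (A=5 B=8 C=4)
Target reached → yes.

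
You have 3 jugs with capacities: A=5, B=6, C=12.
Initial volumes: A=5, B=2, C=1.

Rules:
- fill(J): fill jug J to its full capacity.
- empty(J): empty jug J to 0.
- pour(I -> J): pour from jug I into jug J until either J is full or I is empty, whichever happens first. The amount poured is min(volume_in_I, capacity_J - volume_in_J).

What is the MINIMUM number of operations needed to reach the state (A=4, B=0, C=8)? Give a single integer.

BFS from (A=5, B=2, C=1). One shortest path:
  1. fill(B) -> (A=5 B=6 C=1)
  2. pour(B -> C) -> (A=5 B=0 C=7)
  3. pour(A -> B) -> (A=0 B=5 C=7)
  4. pour(C -> A) -> (A=5 B=5 C=2)
  5. pour(A -> B) -> (A=4 B=6 C=2)
  6. pour(B -> C) -> (A=4 B=0 C=8)
Reached target in 6 moves.

Answer: 6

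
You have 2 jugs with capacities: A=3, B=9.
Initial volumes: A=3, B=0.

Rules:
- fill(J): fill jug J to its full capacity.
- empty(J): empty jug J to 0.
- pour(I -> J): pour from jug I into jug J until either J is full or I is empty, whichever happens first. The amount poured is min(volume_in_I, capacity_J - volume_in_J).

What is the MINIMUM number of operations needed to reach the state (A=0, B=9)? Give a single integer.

BFS from (A=3, B=0). One shortest path:
  1. empty(A) -> (A=0 B=0)
  2. fill(B) -> (A=0 B=9)
Reached target in 2 moves.

Answer: 2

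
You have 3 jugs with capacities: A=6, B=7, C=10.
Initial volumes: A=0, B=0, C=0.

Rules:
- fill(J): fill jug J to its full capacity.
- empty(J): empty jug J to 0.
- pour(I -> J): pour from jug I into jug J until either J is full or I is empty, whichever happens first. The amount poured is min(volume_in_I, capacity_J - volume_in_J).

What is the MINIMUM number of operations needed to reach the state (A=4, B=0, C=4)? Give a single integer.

BFS from (A=0, B=0, C=0). One shortest path:
  1. fill(B) -> (A=0 B=7 C=0)
  2. pour(B -> C) -> (A=0 B=0 C=7)
  3. fill(B) -> (A=0 B=7 C=7)
  4. pour(B -> C) -> (A=0 B=4 C=10)
  5. pour(C -> A) -> (A=6 B=4 C=4)
  6. empty(A) -> (A=0 B=4 C=4)
  7. pour(B -> A) -> (A=4 B=0 C=4)
Reached target in 7 moves.

Answer: 7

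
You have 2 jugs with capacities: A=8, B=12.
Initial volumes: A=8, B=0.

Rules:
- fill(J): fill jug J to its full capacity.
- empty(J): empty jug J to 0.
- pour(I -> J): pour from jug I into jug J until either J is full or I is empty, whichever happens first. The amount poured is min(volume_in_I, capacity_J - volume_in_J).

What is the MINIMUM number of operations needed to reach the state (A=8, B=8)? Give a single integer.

BFS from (A=8, B=0). One shortest path:
  1. pour(A -> B) -> (A=0 B=8)
  2. fill(A) -> (A=8 B=8)
Reached target in 2 moves.

Answer: 2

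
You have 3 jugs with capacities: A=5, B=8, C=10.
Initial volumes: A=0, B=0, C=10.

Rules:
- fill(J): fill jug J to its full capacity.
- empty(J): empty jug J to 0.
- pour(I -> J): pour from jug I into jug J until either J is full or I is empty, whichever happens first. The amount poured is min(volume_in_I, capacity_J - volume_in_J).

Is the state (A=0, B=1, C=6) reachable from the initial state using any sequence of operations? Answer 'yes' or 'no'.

BFS from (A=0, B=0, C=10):
  1. pour(C -> B) -> (A=0 B=8 C=2)
  2. empty(B) -> (A=0 B=0 C=2)
  3. pour(C -> A) -> (A=2 B=0 C=0)
  4. fill(C) -> (A=2 B=0 C=10)
  5. pour(C -> B) -> (A=2 B=8 C=2)
  6. pour(C -> A) -> (A=4 B=8 C=0)
  7. pour(B -> C) -> (A=4 B=0 C=8)
  8. pour(A -> B) -> (A=0 B=4 C=8)
  9. pour(C -> A) -> (A=5 B=4 C=3)
  10. pour(A -> B) -> (A=1 B=8 C=3)
  11. pour(B -> C) -> (A=1 B=1 C=10)
  12. pour(C -> A) -> (A=5 B=1 C=6)
  13. empty(A) -> (A=0 B=1 C=6)
Target reached → yes.

Answer: yes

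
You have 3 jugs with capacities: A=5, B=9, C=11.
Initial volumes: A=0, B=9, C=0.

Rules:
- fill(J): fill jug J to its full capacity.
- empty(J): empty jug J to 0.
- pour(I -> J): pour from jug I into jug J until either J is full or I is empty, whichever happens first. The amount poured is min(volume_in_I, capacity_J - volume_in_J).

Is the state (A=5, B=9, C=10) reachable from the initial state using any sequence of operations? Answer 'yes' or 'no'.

BFS from (A=0, B=9, C=0):
  1. fill(A) -> (A=5 B=9 C=0)
  2. pour(A -> C) -> (A=0 B=9 C=5)
  3. fill(A) -> (A=5 B=9 C=5)
  4. pour(A -> C) -> (A=0 B=9 C=10)
  5. fill(A) -> (A=5 B=9 C=10)
Target reached → yes.

Answer: yes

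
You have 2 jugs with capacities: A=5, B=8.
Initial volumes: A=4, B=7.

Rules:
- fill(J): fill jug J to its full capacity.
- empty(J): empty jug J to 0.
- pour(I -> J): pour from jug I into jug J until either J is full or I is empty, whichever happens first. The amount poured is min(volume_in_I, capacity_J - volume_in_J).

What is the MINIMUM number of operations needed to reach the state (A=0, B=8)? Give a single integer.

Answer: 2

Derivation:
BFS from (A=4, B=7). One shortest path:
  1. empty(A) -> (A=0 B=7)
  2. fill(B) -> (A=0 B=8)
Reached target in 2 moves.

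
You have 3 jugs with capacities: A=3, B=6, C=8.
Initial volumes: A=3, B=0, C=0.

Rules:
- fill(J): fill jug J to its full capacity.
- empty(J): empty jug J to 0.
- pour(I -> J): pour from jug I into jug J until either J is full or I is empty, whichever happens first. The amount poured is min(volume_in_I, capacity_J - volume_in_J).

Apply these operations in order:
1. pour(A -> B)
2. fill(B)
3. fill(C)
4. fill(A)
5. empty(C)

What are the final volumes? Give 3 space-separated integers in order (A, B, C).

Step 1: pour(A -> B) -> (A=0 B=3 C=0)
Step 2: fill(B) -> (A=0 B=6 C=0)
Step 3: fill(C) -> (A=0 B=6 C=8)
Step 4: fill(A) -> (A=3 B=6 C=8)
Step 5: empty(C) -> (A=3 B=6 C=0)

Answer: 3 6 0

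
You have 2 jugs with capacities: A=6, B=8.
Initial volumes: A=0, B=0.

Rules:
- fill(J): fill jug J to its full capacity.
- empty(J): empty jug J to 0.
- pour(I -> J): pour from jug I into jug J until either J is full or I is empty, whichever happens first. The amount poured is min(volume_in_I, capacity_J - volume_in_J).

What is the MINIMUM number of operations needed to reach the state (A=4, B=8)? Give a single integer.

Answer: 4

Derivation:
BFS from (A=0, B=0). One shortest path:
  1. fill(A) -> (A=6 B=0)
  2. pour(A -> B) -> (A=0 B=6)
  3. fill(A) -> (A=6 B=6)
  4. pour(A -> B) -> (A=4 B=8)
Reached target in 4 moves.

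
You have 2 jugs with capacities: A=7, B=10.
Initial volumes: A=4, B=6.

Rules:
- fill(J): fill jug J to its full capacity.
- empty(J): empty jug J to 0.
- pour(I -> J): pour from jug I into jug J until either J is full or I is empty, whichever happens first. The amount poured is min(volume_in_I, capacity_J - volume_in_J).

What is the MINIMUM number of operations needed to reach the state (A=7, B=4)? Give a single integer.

Answer: 3

Derivation:
BFS from (A=4, B=6). One shortest path:
  1. empty(B) -> (A=4 B=0)
  2. pour(A -> B) -> (A=0 B=4)
  3. fill(A) -> (A=7 B=4)
Reached target in 3 moves.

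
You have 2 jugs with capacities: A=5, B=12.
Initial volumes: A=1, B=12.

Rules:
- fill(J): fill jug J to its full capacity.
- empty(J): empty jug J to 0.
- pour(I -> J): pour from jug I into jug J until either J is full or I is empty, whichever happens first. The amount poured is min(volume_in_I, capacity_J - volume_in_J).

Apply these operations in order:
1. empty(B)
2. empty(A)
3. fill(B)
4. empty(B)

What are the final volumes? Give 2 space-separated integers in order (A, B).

Answer: 0 0

Derivation:
Step 1: empty(B) -> (A=1 B=0)
Step 2: empty(A) -> (A=0 B=0)
Step 3: fill(B) -> (A=0 B=12)
Step 4: empty(B) -> (A=0 B=0)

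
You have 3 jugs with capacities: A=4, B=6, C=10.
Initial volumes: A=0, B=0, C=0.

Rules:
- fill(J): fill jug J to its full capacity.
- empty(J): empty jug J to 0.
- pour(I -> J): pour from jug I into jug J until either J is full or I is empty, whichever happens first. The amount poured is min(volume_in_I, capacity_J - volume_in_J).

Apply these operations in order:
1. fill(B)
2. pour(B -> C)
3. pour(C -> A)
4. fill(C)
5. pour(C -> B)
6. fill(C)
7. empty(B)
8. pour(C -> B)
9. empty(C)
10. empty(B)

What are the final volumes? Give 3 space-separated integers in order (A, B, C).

Step 1: fill(B) -> (A=0 B=6 C=0)
Step 2: pour(B -> C) -> (A=0 B=0 C=6)
Step 3: pour(C -> A) -> (A=4 B=0 C=2)
Step 4: fill(C) -> (A=4 B=0 C=10)
Step 5: pour(C -> B) -> (A=4 B=6 C=4)
Step 6: fill(C) -> (A=4 B=6 C=10)
Step 7: empty(B) -> (A=4 B=0 C=10)
Step 8: pour(C -> B) -> (A=4 B=6 C=4)
Step 9: empty(C) -> (A=4 B=6 C=0)
Step 10: empty(B) -> (A=4 B=0 C=0)

Answer: 4 0 0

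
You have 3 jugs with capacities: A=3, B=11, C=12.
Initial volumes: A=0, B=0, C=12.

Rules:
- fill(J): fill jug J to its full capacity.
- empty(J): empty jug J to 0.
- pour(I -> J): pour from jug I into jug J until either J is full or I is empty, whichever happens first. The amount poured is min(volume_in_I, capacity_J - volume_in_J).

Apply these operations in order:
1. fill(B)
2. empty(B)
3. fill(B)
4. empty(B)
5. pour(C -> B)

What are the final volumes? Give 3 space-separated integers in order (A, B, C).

Step 1: fill(B) -> (A=0 B=11 C=12)
Step 2: empty(B) -> (A=0 B=0 C=12)
Step 3: fill(B) -> (A=0 B=11 C=12)
Step 4: empty(B) -> (A=0 B=0 C=12)
Step 5: pour(C -> B) -> (A=0 B=11 C=1)

Answer: 0 11 1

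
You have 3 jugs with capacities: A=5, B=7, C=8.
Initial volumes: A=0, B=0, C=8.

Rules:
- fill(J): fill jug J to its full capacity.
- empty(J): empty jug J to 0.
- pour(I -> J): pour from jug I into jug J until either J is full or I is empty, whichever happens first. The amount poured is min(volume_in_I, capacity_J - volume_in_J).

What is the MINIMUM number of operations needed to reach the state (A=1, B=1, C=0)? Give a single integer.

Answer: 7

Derivation:
BFS from (A=0, B=0, C=8). One shortest path:
  1. pour(C -> B) -> (A=0 B=7 C=1)
  2. empty(B) -> (A=0 B=0 C=1)
  3. pour(C -> A) -> (A=1 B=0 C=0)
  4. fill(C) -> (A=1 B=0 C=8)
  5. pour(C -> B) -> (A=1 B=7 C=1)
  6. empty(B) -> (A=1 B=0 C=1)
  7. pour(C -> B) -> (A=1 B=1 C=0)
Reached target in 7 moves.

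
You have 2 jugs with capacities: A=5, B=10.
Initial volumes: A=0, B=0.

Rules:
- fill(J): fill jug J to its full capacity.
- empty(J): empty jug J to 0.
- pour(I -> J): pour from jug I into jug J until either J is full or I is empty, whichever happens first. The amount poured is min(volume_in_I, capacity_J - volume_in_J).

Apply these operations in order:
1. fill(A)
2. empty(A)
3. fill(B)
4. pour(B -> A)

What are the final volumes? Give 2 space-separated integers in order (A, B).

Answer: 5 5

Derivation:
Step 1: fill(A) -> (A=5 B=0)
Step 2: empty(A) -> (A=0 B=0)
Step 3: fill(B) -> (A=0 B=10)
Step 4: pour(B -> A) -> (A=5 B=5)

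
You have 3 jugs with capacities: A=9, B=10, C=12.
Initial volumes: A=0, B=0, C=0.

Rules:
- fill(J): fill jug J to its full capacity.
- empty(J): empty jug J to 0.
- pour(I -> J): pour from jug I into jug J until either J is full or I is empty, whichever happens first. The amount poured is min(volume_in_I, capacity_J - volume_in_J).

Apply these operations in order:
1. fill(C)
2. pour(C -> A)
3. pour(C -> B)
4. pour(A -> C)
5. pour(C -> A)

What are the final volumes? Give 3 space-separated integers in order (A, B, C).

Step 1: fill(C) -> (A=0 B=0 C=12)
Step 2: pour(C -> A) -> (A=9 B=0 C=3)
Step 3: pour(C -> B) -> (A=9 B=3 C=0)
Step 4: pour(A -> C) -> (A=0 B=3 C=9)
Step 5: pour(C -> A) -> (A=9 B=3 C=0)

Answer: 9 3 0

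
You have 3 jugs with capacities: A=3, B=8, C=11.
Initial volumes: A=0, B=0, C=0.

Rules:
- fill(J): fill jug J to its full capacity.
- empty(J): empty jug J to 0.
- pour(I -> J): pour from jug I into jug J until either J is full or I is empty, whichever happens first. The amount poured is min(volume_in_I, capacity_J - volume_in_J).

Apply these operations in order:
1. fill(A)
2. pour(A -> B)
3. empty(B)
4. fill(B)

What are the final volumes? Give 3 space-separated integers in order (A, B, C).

Answer: 0 8 0

Derivation:
Step 1: fill(A) -> (A=3 B=0 C=0)
Step 2: pour(A -> B) -> (A=0 B=3 C=0)
Step 3: empty(B) -> (A=0 B=0 C=0)
Step 4: fill(B) -> (A=0 B=8 C=0)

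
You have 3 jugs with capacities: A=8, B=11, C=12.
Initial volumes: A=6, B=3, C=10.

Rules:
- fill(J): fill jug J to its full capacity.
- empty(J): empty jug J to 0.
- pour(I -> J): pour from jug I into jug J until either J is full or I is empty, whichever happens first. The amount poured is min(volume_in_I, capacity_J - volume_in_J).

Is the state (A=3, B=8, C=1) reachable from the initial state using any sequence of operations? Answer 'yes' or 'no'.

BFS explored all 635 reachable states.
Reachable set includes: (0,0,0), (0,0,1), (0,0,2), (0,0,3), (0,0,4), (0,0,5), (0,0,6), (0,0,7), (0,0,8), (0,0,9), (0,0,10), (0,0,11) ...
Target (A=3, B=8, C=1) not in reachable set → no.

Answer: no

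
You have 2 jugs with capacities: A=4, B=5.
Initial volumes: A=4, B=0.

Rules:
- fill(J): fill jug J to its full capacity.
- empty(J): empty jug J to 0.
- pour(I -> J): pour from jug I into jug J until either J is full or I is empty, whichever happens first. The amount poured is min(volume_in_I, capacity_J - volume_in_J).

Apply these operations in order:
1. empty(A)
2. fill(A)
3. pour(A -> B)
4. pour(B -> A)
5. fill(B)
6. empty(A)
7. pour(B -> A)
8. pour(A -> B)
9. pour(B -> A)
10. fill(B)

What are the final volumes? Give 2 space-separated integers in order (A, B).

Answer: 4 5

Derivation:
Step 1: empty(A) -> (A=0 B=0)
Step 2: fill(A) -> (A=4 B=0)
Step 3: pour(A -> B) -> (A=0 B=4)
Step 4: pour(B -> A) -> (A=4 B=0)
Step 5: fill(B) -> (A=4 B=5)
Step 6: empty(A) -> (A=0 B=5)
Step 7: pour(B -> A) -> (A=4 B=1)
Step 8: pour(A -> B) -> (A=0 B=5)
Step 9: pour(B -> A) -> (A=4 B=1)
Step 10: fill(B) -> (A=4 B=5)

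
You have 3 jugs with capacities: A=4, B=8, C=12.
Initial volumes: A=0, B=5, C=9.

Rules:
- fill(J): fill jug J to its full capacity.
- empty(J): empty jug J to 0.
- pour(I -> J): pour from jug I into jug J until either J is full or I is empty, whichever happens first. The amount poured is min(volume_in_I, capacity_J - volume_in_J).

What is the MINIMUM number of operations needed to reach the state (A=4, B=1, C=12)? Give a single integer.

BFS from (A=0, B=5, C=9). One shortest path:
  1. fill(C) -> (A=0 B=5 C=12)
  2. pour(B -> A) -> (A=4 B=1 C=12)
Reached target in 2 moves.

Answer: 2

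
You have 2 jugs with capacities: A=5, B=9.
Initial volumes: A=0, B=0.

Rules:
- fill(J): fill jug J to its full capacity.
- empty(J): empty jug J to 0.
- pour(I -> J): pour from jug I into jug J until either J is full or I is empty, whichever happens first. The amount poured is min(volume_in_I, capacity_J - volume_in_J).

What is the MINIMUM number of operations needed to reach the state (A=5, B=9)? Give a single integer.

Answer: 2

Derivation:
BFS from (A=0, B=0). One shortest path:
  1. fill(A) -> (A=5 B=0)
  2. fill(B) -> (A=5 B=9)
Reached target in 2 moves.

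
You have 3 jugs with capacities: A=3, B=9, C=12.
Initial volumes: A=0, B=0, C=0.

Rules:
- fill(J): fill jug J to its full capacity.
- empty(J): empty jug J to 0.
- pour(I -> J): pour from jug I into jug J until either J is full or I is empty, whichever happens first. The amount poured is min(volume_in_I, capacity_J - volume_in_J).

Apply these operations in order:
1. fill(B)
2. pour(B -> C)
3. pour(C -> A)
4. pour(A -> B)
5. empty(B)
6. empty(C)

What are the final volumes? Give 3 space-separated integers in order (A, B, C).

Step 1: fill(B) -> (A=0 B=9 C=0)
Step 2: pour(B -> C) -> (A=0 B=0 C=9)
Step 3: pour(C -> A) -> (A=3 B=0 C=6)
Step 4: pour(A -> B) -> (A=0 B=3 C=6)
Step 5: empty(B) -> (A=0 B=0 C=6)
Step 6: empty(C) -> (A=0 B=0 C=0)

Answer: 0 0 0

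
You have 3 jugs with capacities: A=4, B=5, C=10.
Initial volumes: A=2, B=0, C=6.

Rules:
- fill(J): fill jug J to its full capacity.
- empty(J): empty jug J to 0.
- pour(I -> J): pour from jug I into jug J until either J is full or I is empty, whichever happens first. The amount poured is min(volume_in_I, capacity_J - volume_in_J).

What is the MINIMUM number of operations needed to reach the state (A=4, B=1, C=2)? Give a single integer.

BFS from (A=2, B=0, C=6). One shortest path:
  1. fill(B) -> (A=2 B=5 C=6)
  2. empty(C) -> (A=2 B=5 C=0)
  3. pour(A -> C) -> (A=0 B=5 C=2)
  4. pour(B -> A) -> (A=4 B=1 C=2)
Reached target in 4 moves.

Answer: 4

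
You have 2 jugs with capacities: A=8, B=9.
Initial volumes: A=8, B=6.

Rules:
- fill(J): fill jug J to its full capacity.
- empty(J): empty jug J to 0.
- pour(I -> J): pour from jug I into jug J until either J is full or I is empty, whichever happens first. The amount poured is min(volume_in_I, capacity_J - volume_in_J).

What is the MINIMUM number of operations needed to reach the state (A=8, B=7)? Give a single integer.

Answer: 4

Derivation:
BFS from (A=8, B=6). One shortest path:
  1. empty(A) -> (A=0 B=6)
  2. pour(B -> A) -> (A=6 B=0)
  3. fill(B) -> (A=6 B=9)
  4. pour(B -> A) -> (A=8 B=7)
Reached target in 4 moves.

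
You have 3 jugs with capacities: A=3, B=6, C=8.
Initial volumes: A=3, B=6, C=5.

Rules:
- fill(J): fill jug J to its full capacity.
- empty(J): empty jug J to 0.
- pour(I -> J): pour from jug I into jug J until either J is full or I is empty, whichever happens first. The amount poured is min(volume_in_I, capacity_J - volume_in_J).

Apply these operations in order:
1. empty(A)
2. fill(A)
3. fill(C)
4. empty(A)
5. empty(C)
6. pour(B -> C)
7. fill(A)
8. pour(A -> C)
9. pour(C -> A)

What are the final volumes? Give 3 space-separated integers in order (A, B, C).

Answer: 3 0 6

Derivation:
Step 1: empty(A) -> (A=0 B=6 C=5)
Step 2: fill(A) -> (A=3 B=6 C=5)
Step 3: fill(C) -> (A=3 B=6 C=8)
Step 4: empty(A) -> (A=0 B=6 C=8)
Step 5: empty(C) -> (A=0 B=6 C=0)
Step 6: pour(B -> C) -> (A=0 B=0 C=6)
Step 7: fill(A) -> (A=3 B=0 C=6)
Step 8: pour(A -> C) -> (A=1 B=0 C=8)
Step 9: pour(C -> A) -> (A=3 B=0 C=6)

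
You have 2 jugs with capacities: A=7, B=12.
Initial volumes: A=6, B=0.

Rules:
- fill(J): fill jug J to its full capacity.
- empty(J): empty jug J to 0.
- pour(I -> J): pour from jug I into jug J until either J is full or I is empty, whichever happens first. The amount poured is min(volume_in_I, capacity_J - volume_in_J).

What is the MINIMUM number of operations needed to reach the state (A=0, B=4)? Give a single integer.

Answer: 5

Derivation:
BFS from (A=6, B=0). One shortest path:
  1. fill(B) -> (A=6 B=12)
  2. pour(B -> A) -> (A=7 B=11)
  3. empty(A) -> (A=0 B=11)
  4. pour(B -> A) -> (A=7 B=4)
  5. empty(A) -> (A=0 B=4)
Reached target in 5 moves.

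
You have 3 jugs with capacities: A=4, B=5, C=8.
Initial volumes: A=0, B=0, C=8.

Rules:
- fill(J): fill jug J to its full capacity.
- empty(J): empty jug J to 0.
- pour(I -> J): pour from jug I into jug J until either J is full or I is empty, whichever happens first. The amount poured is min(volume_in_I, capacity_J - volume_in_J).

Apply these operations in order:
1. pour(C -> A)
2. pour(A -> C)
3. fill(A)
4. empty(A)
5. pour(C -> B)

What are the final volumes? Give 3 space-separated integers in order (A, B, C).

Answer: 0 5 3

Derivation:
Step 1: pour(C -> A) -> (A=4 B=0 C=4)
Step 2: pour(A -> C) -> (A=0 B=0 C=8)
Step 3: fill(A) -> (A=4 B=0 C=8)
Step 4: empty(A) -> (A=0 B=0 C=8)
Step 5: pour(C -> B) -> (A=0 B=5 C=3)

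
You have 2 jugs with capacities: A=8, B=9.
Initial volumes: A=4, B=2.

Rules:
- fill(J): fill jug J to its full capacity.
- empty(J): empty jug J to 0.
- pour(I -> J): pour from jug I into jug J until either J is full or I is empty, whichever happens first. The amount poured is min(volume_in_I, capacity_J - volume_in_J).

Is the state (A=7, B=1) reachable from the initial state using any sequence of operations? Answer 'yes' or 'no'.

Answer: no

Derivation:
BFS explored all 35 reachable states.
Reachable set includes: (0,0), (0,1), (0,2), (0,3), (0,4), (0,5), (0,6), (0,7), (0,8), (0,9), (1,0), (1,9) ...
Target (A=7, B=1) not in reachable set → no.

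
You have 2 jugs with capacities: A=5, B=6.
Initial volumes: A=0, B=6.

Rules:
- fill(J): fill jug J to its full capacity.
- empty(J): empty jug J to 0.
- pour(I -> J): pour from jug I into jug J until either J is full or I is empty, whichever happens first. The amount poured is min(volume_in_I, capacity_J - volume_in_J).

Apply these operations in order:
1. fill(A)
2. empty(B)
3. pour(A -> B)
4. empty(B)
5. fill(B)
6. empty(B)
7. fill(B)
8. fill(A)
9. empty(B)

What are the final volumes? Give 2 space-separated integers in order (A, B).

Step 1: fill(A) -> (A=5 B=6)
Step 2: empty(B) -> (A=5 B=0)
Step 3: pour(A -> B) -> (A=0 B=5)
Step 4: empty(B) -> (A=0 B=0)
Step 5: fill(B) -> (A=0 B=6)
Step 6: empty(B) -> (A=0 B=0)
Step 7: fill(B) -> (A=0 B=6)
Step 8: fill(A) -> (A=5 B=6)
Step 9: empty(B) -> (A=5 B=0)

Answer: 5 0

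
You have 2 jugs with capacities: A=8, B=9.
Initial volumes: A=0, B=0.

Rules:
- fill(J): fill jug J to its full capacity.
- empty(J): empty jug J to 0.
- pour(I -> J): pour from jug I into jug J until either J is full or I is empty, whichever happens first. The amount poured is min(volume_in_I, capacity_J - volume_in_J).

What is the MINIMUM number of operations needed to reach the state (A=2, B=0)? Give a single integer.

Answer: 8

Derivation:
BFS from (A=0, B=0). One shortest path:
  1. fill(B) -> (A=0 B=9)
  2. pour(B -> A) -> (A=8 B=1)
  3. empty(A) -> (A=0 B=1)
  4. pour(B -> A) -> (A=1 B=0)
  5. fill(B) -> (A=1 B=9)
  6. pour(B -> A) -> (A=8 B=2)
  7. empty(A) -> (A=0 B=2)
  8. pour(B -> A) -> (A=2 B=0)
Reached target in 8 moves.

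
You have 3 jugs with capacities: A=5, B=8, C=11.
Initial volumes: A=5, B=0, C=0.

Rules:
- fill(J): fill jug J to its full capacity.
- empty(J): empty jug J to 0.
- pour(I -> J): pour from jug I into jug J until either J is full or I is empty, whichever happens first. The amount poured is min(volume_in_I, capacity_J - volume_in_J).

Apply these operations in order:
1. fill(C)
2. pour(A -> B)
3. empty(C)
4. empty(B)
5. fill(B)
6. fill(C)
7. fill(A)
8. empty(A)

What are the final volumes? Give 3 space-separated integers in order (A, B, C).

Answer: 0 8 11

Derivation:
Step 1: fill(C) -> (A=5 B=0 C=11)
Step 2: pour(A -> B) -> (A=0 B=5 C=11)
Step 3: empty(C) -> (A=0 B=5 C=0)
Step 4: empty(B) -> (A=0 B=0 C=0)
Step 5: fill(B) -> (A=0 B=8 C=0)
Step 6: fill(C) -> (A=0 B=8 C=11)
Step 7: fill(A) -> (A=5 B=8 C=11)
Step 8: empty(A) -> (A=0 B=8 C=11)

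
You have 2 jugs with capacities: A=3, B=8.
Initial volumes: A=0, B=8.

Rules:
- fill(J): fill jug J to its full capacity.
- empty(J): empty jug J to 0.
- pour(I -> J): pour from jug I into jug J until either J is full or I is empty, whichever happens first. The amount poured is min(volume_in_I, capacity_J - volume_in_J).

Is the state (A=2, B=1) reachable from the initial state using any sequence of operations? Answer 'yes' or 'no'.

BFS explored all 22 reachable states.
Reachable set includes: (0,0), (0,1), (0,2), (0,3), (0,4), (0,5), (0,6), (0,7), (0,8), (1,0), (1,8), (2,0) ...
Target (A=2, B=1) not in reachable set → no.

Answer: no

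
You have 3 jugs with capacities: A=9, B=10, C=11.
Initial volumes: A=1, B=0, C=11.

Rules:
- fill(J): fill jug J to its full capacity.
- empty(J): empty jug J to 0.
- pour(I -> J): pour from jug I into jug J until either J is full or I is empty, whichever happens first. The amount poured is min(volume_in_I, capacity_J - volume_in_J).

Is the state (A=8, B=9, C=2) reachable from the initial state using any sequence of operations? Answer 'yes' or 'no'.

BFS explored all 600 reachable states.
Reachable set includes: (0,0,0), (0,0,1), (0,0,2), (0,0,3), (0,0,4), (0,0,5), (0,0,6), (0,0,7), (0,0,8), (0,0,9), (0,0,10), (0,0,11) ...
Target (A=8, B=9, C=2) not in reachable set → no.

Answer: no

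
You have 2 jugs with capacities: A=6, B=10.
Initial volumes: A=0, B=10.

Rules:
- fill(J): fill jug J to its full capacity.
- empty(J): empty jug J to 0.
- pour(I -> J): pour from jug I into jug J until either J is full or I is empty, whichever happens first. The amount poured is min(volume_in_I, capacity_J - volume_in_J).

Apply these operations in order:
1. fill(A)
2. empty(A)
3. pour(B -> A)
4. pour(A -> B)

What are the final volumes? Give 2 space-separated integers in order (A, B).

Step 1: fill(A) -> (A=6 B=10)
Step 2: empty(A) -> (A=0 B=10)
Step 3: pour(B -> A) -> (A=6 B=4)
Step 4: pour(A -> B) -> (A=0 B=10)

Answer: 0 10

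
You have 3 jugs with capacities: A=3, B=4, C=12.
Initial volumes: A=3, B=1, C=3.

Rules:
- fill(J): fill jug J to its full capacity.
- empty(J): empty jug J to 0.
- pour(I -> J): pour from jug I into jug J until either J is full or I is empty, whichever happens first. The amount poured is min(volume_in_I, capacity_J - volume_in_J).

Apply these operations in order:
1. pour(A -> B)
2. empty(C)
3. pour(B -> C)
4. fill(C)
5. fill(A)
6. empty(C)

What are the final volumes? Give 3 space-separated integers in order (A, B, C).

Step 1: pour(A -> B) -> (A=0 B=4 C=3)
Step 2: empty(C) -> (A=0 B=4 C=0)
Step 3: pour(B -> C) -> (A=0 B=0 C=4)
Step 4: fill(C) -> (A=0 B=0 C=12)
Step 5: fill(A) -> (A=3 B=0 C=12)
Step 6: empty(C) -> (A=3 B=0 C=0)

Answer: 3 0 0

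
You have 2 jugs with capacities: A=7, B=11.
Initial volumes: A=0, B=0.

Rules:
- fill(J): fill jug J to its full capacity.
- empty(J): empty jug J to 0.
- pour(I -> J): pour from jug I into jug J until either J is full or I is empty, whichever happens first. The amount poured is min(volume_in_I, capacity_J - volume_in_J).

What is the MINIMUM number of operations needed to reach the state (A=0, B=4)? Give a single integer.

BFS from (A=0, B=0). One shortest path:
  1. fill(B) -> (A=0 B=11)
  2. pour(B -> A) -> (A=7 B=4)
  3. empty(A) -> (A=0 B=4)
Reached target in 3 moves.

Answer: 3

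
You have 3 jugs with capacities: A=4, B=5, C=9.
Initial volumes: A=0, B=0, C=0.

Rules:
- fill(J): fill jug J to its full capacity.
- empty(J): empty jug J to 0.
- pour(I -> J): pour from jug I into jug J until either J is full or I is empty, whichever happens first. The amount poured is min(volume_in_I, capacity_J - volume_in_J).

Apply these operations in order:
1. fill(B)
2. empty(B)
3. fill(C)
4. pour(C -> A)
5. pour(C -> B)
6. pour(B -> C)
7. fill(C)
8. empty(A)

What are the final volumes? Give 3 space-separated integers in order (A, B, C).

Answer: 0 0 9

Derivation:
Step 1: fill(B) -> (A=0 B=5 C=0)
Step 2: empty(B) -> (A=0 B=0 C=0)
Step 3: fill(C) -> (A=0 B=0 C=9)
Step 4: pour(C -> A) -> (A=4 B=0 C=5)
Step 5: pour(C -> B) -> (A=4 B=5 C=0)
Step 6: pour(B -> C) -> (A=4 B=0 C=5)
Step 7: fill(C) -> (A=4 B=0 C=9)
Step 8: empty(A) -> (A=0 B=0 C=9)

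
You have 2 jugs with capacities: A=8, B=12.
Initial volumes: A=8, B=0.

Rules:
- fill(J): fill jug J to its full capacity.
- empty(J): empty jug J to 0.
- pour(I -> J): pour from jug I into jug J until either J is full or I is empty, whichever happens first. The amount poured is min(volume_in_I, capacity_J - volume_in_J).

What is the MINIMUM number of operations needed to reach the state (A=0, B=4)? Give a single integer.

BFS from (A=8, B=0). One shortest path:
  1. empty(A) -> (A=0 B=0)
  2. fill(B) -> (A=0 B=12)
  3. pour(B -> A) -> (A=8 B=4)
  4. empty(A) -> (A=0 B=4)
Reached target in 4 moves.

Answer: 4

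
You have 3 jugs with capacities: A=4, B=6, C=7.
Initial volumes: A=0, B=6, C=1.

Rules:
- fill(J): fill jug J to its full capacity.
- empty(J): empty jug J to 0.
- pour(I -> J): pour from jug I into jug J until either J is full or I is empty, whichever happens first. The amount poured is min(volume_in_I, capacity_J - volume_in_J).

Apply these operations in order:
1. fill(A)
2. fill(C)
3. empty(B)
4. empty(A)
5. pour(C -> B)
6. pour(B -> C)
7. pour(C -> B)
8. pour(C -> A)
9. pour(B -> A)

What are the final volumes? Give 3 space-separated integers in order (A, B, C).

Answer: 4 3 0

Derivation:
Step 1: fill(A) -> (A=4 B=6 C=1)
Step 2: fill(C) -> (A=4 B=6 C=7)
Step 3: empty(B) -> (A=4 B=0 C=7)
Step 4: empty(A) -> (A=0 B=0 C=7)
Step 5: pour(C -> B) -> (A=0 B=6 C=1)
Step 6: pour(B -> C) -> (A=0 B=0 C=7)
Step 7: pour(C -> B) -> (A=0 B=6 C=1)
Step 8: pour(C -> A) -> (A=1 B=6 C=0)
Step 9: pour(B -> A) -> (A=4 B=3 C=0)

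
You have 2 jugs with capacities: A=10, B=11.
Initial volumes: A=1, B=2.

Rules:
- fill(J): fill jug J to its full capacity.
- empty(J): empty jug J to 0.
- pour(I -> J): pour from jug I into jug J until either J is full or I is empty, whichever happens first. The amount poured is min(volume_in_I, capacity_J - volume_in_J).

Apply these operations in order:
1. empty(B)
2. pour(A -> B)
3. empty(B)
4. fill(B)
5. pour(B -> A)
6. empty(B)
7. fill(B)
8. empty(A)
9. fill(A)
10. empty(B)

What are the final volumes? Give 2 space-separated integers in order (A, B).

Answer: 10 0

Derivation:
Step 1: empty(B) -> (A=1 B=0)
Step 2: pour(A -> B) -> (A=0 B=1)
Step 3: empty(B) -> (A=0 B=0)
Step 4: fill(B) -> (A=0 B=11)
Step 5: pour(B -> A) -> (A=10 B=1)
Step 6: empty(B) -> (A=10 B=0)
Step 7: fill(B) -> (A=10 B=11)
Step 8: empty(A) -> (A=0 B=11)
Step 9: fill(A) -> (A=10 B=11)
Step 10: empty(B) -> (A=10 B=0)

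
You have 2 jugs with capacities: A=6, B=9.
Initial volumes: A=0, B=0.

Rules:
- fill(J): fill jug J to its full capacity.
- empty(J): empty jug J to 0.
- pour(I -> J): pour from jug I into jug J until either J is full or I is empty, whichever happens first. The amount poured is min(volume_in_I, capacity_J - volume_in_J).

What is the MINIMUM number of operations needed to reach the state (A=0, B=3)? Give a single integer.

BFS from (A=0, B=0). One shortest path:
  1. fill(B) -> (A=0 B=9)
  2. pour(B -> A) -> (A=6 B=3)
  3. empty(A) -> (A=0 B=3)
Reached target in 3 moves.

Answer: 3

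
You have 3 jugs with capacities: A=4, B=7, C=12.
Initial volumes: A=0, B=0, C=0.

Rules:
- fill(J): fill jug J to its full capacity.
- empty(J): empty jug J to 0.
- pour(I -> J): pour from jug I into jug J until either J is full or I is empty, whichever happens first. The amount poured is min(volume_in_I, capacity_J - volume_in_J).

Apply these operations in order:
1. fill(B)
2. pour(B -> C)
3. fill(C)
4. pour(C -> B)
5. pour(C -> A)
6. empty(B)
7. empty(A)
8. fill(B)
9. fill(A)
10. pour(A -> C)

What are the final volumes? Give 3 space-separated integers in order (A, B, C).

Answer: 0 7 5

Derivation:
Step 1: fill(B) -> (A=0 B=7 C=0)
Step 2: pour(B -> C) -> (A=0 B=0 C=7)
Step 3: fill(C) -> (A=0 B=0 C=12)
Step 4: pour(C -> B) -> (A=0 B=7 C=5)
Step 5: pour(C -> A) -> (A=4 B=7 C=1)
Step 6: empty(B) -> (A=4 B=0 C=1)
Step 7: empty(A) -> (A=0 B=0 C=1)
Step 8: fill(B) -> (A=0 B=7 C=1)
Step 9: fill(A) -> (A=4 B=7 C=1)
Step 10: pour(A -> C) -> (A=0 B=7 C=5)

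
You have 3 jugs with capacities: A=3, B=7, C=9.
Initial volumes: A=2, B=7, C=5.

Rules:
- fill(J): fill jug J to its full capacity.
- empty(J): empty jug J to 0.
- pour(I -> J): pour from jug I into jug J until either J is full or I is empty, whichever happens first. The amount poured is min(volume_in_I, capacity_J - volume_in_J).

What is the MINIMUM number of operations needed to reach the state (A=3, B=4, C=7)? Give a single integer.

BFS from (A=2, B=7, C=5). One shortest path:
  1. pour(A -> C) -> (A=0 B=7 C=7)
  2. pour(B -> A) -> (A=3 B=4 C=7)
Reached target in 2 moves.

Answer: 2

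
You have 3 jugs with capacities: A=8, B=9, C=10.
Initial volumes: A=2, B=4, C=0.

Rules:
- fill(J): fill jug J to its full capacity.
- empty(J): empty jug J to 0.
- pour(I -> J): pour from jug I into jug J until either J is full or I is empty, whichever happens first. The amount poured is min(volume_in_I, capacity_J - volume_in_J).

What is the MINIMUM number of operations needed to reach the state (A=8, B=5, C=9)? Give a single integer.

BFS from (A=2, B=4, C=0). One shortest path:
  1. empty(A) -> (A=0 B=4 C=0)
  2. pour(B -> A) -> (A=4 B=0 C=0)
  3. fill(B) -> (A=4 B=9 C=0)
  4. pour(B -> C) -> (A=4 B=0 C=9)
  5. fill(B) -> (A=4 B=9 C=9)
  6. pour(B -> A) -> (A=8 B=5 C=9)
Reached target in 6 moves.

Answer: 6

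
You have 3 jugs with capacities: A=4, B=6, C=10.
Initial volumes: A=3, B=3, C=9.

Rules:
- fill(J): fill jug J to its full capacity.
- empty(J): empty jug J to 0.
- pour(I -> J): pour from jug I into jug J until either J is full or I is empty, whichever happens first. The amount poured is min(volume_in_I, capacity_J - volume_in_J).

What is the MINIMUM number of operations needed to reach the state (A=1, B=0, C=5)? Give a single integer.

Answer: 4

Derivation:
BFS from (A=3, B=3, C=9). One shortest path:
  1. empty(A) -> (A=0 B=3 C=9)
  2. pour(C -> A) -> (A=4 B=3 C=5)
  3. pour(A -> B) -> (A=1 B=6 C=5)
  4. empty(B) -> (A=1 B=0 C=5)
Reached target in 4 moves.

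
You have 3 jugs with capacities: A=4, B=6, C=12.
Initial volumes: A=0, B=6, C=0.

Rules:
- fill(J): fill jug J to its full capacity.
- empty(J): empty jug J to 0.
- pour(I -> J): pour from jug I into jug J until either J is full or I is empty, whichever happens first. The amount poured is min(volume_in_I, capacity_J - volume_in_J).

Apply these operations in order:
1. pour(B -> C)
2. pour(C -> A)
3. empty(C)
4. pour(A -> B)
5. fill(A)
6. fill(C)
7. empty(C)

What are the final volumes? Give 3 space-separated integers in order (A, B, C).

Step 1: pour(B -> C) -> (A=0 B=0 C=6)
Step 2: pour(C -> A) -> (A=4 B=0 C=2)
Step 3: empty(C) -> (A=4 B=0 C=0)
Step 4: pour(A -> B) -> (A=0 B=4 C=0)
Step 5: fill(A) -> (A=4 B=4 C=0)
Step 6: fill(C) -> (A=4 B=4 C=12)
Step 7: empty(C) -> (A=4 B=4 C=0)

Answer: 4 4 0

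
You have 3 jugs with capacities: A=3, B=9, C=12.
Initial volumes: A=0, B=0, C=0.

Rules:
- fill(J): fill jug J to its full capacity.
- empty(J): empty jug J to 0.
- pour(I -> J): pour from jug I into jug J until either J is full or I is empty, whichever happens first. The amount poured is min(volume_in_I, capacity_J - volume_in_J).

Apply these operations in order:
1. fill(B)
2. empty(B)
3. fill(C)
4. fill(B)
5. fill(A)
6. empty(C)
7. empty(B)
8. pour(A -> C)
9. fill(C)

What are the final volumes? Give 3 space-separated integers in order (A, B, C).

Answer: 0 0 12

Derivation:
Step 1: fill(B) -> (A=0 B=9 C=0)
Step 2: empty(B) -> (A=0 B=0 C=0)
Step 3: fill(C) -> (A=0 B=0 C=12)
Step 4: fill(B) -> (A=0 B=9 C=12)
Step 5: fill(A) -> (A=3 B=9 C=12)
Step 6: empty(C) -> (A=3 B=9 C=0)
Step 7: empty(B) -> (A=3 B=0 C=0)
Step 8: pour(A -> C) -> (A=0 B=0 C=3)
Step 9: fill(C) -> (A=0 B=0 C=12)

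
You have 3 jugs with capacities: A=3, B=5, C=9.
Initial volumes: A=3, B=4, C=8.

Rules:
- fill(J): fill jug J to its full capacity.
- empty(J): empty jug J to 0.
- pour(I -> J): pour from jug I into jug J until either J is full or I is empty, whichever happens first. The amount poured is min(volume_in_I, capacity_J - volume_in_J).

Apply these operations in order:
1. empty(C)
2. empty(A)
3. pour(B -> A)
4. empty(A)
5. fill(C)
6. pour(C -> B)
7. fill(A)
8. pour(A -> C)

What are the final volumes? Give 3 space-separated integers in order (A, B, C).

Step 1: empty(C) -> (A=3 B=4 C=0)
Step 2: empty(A) -> (A=0 B=4 C=0)
Step 3: pour(B -> A) -> (A=3 B=1 C=0)
Step 4: empty(A) -> (A=0 B=1 C=0)
Step 5: fill(C) -> (A=0 B=1 C=9)
Step 6: pour(C -> B) -> (A=0 B=5 C=5)
Step 7: fill(A) -> (A=3 B=5 C=5)
Step 8: pour(A -> C) -> (A=0 B=5 C=8)

Answer: 0 5 8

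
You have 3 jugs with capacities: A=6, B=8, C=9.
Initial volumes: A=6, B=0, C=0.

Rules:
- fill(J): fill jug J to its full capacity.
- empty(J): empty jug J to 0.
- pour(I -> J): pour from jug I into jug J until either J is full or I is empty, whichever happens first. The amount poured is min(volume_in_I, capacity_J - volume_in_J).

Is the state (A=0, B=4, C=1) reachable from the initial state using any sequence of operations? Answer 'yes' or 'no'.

Answer: yes

Derivation:
BFS from (A=6, B=0, C=0):
  1. fill(C) -> (A=6 B=0 C=9)
  2. pour(A -> B) -> (A=0 B=6 C=9)
  3. fill(A) -> (A=6 B=6 C=9)
  4. pour(A -> B) -> (A=4 B=8 C=9)
  5. empty(B) -> (A=4 B=0 C=9)
  6. pour(C -> B) -> (A=4 B=8 C=1)
  7. empty(B) -> (A=4 B=0 C=1)
  8. pour(A -> B) -> (A=0 B=4 C=1)
Target reached → yes.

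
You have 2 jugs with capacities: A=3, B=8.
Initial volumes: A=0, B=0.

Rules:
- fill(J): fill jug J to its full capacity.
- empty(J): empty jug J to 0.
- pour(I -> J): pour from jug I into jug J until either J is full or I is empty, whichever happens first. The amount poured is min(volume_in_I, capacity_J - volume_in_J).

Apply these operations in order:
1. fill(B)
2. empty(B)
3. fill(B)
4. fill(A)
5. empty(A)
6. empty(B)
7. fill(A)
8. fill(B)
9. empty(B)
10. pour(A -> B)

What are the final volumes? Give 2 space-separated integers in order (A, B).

Step 1: fill(B) -> (A=0 B=8)
Step 2: empty(B) -> (A=0 B=0)
Step 3: fill(B) -> (A=0 B=8)
Step 4: fill(A) -> (A=3 B=8)
Step 5: empty(A) -> (A=0 B=8)
Step 6: empty(B) -> (A=0 B=0)
Step 7: fill(A) -> (A=3 B=0)
Step 8: fill(B) -> (A=3 B=8)
Step 9: empty(B) -> (A=3 B=0)
Step 10: pour(A -> B) -> (A=0 B=3)

Answer: 0 3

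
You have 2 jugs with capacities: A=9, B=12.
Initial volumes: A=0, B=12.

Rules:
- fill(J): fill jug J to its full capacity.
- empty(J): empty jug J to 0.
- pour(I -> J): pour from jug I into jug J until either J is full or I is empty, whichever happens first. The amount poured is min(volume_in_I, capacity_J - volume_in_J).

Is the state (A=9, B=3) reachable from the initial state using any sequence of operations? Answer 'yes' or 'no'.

BFS from (A=0, B=12):
  1. pour(B -> A) -> (A=9 B=3)
Target reached → yes.

Answer: yes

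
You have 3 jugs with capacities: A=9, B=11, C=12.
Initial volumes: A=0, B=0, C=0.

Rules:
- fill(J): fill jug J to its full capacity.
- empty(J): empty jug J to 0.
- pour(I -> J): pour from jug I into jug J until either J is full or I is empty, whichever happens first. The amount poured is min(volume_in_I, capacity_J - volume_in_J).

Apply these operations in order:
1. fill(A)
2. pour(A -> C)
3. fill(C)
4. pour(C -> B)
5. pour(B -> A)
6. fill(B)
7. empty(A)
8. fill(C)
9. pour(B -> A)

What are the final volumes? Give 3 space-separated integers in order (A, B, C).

Step 1: fill(A) -> (A=9 B=0 C=0)
Step 2: pour(A -> C) -> (A=0 B=0 C=9)
Step 3: fill(C) -> (A=0 B=0 C=12)
Step 4: pour(C -> B) -> (A=0 B=11 C=1)
Step 5: pour(B -> A) -> (A=9 B=2 C=1)
Step 6: fill(B) -> (A=9 B=11 C=1)
Step 7: empty(A) -> (A=0 B=11 C=1)
Step 8: fill(C) -> (A=0 B=11 C=12)
Step 9: pour(B -> A) -> (A=9 B=2 C=12)

Answer: 9 2 12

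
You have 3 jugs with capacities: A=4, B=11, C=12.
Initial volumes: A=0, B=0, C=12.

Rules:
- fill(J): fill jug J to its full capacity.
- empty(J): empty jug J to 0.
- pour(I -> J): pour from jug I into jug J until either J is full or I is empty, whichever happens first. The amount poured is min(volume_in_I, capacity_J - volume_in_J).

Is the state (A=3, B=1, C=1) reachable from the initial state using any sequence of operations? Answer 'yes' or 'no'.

Answer: no

Derivation:
BFS explored all 450 reachable states.
Reachable set includes: (0,0,0), (0,0,1), (0,0,2), (0,0,3), (0,0,4), (0,0,5), (0,0,6), (0,0,7), (0,0,8), (0,0,9), (0,0,10), (0,0,11) ...
Target (A=3, B=1, C=1) not in reachable set → no.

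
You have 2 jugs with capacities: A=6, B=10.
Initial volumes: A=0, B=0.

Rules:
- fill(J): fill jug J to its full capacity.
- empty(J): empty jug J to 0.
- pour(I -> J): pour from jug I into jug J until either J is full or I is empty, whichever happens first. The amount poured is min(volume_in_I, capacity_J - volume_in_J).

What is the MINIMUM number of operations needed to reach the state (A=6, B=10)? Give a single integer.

BFS from (A=0, B=0). One shortest path:
  1. fill(A) -> (A=6 B=0)
  2. fill(B) -> (A=6 B=10)
Reached target in 2 moves.

Answer: 2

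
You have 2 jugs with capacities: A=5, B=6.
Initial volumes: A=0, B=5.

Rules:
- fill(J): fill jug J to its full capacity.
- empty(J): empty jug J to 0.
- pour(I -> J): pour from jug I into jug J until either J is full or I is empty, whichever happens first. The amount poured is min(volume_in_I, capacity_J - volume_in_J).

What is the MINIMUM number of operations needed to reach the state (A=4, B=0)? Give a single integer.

BFS from (A=0, B=5). One shortest path:
  1. fill(A) -> (A=5 B=5)
  2. pour(A -> B) -> (A=4 B=6)
  3. empty(B) -> (A=4 B=0)
Reached target in 3 moves.

Answer: 3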